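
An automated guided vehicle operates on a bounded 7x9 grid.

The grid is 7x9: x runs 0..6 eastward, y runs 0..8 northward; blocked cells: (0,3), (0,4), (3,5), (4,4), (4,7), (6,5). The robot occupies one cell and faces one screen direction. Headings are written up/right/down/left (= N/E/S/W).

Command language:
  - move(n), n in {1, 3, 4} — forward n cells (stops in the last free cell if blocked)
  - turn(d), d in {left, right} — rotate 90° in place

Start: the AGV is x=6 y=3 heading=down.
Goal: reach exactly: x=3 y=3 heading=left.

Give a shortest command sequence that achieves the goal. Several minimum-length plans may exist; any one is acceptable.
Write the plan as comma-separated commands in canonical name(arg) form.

from: x=6 y=3 heading=down
[1] after turn(right): x=6 y=3 heading=left
[2] after move(3): x=3 y=3 heading=left
shorter routes all fall short; 2 is best.

turn(right), move(3)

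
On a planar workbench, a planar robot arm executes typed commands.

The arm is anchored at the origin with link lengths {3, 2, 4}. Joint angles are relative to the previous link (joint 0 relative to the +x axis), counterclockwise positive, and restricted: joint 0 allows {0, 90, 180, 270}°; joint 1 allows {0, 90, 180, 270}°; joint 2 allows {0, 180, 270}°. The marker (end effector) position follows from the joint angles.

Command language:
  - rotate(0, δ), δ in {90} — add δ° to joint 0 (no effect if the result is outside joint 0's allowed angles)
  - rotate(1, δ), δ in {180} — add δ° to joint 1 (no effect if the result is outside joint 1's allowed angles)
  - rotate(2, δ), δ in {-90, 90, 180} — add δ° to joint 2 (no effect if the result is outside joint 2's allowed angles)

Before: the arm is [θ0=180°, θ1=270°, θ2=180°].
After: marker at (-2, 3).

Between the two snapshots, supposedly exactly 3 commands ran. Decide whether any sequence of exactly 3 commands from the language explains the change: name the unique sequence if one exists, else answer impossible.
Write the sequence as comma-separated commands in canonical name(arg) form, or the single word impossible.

rotate(0, 90), rotate(0, 90), rotate(0, 90)

initial: [θ0=180°, θ1=270°, θ2=180°]
step 1 (rotate(0, 90)): [θ0=270°, θ1=270°, θ2=180°]
step 2 (rotate(0, 90)): [θ0=0°, θ1=270°, θ2=180°]
step 3 (rotate(0, 90)): [θ0=90°, θ1=270°, θ2=180°]
no other 3-command option fits: unique.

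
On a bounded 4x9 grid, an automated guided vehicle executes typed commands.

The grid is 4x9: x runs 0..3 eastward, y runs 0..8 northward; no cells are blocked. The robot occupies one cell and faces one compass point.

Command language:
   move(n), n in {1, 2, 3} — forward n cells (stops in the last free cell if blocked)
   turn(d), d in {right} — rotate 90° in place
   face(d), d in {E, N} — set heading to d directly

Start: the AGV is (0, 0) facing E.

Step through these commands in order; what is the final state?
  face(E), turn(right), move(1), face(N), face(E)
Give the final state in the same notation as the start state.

begin: (0, 0) facing E
1. face(E) → (0, 0) facing E
2. turn(right) → (0, 0) facing S
3. move(1) → (0, 0) facing S
4. face(N) → (0, 0) facing N
5. face(E) → (0, 0) facing E

(0, 0) facing E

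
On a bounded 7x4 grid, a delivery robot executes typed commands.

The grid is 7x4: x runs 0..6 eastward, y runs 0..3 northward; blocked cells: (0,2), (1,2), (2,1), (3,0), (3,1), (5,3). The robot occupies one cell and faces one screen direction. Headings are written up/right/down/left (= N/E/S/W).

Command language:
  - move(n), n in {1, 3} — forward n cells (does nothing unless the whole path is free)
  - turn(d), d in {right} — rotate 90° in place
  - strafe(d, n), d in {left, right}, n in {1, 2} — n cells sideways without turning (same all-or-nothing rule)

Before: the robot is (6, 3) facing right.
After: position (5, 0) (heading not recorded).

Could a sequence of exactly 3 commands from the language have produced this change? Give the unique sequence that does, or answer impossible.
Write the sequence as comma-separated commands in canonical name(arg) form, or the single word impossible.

key: order matters: swapping turn(right) and strafe(right, 1) lands elsewhere
from: (6, 3) facing right
[1] after turn(right): (6, 3) facing down
[2] after move(3): (6, 0) facing down
[3] after strafe(right, 1): (5, 0) facing down
uniquely the one of 343 3-step routes that fits.

turn(right), move(3), strafe(right, 1)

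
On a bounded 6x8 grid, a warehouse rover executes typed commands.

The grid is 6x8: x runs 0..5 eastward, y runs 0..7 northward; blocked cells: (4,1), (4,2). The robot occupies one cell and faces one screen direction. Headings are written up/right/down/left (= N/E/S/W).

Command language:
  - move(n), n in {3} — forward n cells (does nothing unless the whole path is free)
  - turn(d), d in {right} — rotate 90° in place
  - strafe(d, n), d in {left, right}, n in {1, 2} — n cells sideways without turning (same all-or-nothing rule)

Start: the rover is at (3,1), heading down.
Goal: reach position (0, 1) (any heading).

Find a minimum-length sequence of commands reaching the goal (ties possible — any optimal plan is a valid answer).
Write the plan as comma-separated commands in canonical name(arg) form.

initial: at (3,1), heading down
[1] after strafe(right, 1): at (2,1), heading down
[2] after strafe(right, 2): at (0,1), heading down
no 1-step plan works, so 2 is optimal.

strafe(right, 1), strafe(right, 2)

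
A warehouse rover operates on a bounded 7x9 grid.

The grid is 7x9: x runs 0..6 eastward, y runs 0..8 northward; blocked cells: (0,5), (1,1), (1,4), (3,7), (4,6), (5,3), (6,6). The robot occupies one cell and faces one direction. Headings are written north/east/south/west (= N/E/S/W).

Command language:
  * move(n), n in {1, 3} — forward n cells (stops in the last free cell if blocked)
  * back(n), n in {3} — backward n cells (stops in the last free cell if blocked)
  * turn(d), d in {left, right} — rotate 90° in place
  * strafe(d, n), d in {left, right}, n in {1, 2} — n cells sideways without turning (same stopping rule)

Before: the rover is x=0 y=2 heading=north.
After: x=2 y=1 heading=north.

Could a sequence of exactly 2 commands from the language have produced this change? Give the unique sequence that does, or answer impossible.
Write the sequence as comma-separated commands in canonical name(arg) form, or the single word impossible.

every 2-command combo misses the target.

impossible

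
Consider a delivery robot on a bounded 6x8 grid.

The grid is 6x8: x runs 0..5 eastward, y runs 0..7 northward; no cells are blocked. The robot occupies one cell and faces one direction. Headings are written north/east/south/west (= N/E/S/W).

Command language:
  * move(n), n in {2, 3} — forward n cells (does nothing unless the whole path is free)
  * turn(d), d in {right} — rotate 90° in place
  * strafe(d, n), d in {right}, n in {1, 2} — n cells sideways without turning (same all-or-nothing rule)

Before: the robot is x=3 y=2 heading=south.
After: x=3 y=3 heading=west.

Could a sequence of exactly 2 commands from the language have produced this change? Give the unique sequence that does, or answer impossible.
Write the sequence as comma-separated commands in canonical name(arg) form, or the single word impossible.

turn(right), strafe(right, 1)

key: running strafe(right, 1) before turn(right) would end elsewhere — order is forced
start: x=3 y=2 heading=south
[1] after turn(right): x=3 y=2 heading=west
[2] after strafe(right, 1): x=3 y=3 heading=west
uniquely the one of 25 2-step routes that fits.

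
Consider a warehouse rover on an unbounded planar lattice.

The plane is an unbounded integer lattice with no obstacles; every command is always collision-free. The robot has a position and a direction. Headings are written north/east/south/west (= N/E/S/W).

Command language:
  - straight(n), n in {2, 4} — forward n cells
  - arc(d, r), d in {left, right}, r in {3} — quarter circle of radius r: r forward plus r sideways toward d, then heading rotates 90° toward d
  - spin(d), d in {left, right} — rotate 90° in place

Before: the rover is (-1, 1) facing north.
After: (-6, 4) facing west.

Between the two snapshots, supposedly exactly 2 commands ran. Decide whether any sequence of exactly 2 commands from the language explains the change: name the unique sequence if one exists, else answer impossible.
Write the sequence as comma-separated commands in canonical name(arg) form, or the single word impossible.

arc(left, 3), straight(2)

key: running straight(2) before arc(left, 3) would end elsewhere — order is forced
from: (-1, 1) facing north
1. arc(left, 3) → (-4, 4) facing west
2. straight(2) → (-6, 4) facing west
uniquely the one of 36 2-step routes that fits.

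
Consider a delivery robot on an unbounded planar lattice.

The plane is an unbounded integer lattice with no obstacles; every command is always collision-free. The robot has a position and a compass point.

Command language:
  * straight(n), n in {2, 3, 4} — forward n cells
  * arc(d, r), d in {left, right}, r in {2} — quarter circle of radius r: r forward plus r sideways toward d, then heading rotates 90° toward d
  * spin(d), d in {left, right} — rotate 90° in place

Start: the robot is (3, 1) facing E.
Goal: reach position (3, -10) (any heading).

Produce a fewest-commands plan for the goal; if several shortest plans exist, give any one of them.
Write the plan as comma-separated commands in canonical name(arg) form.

start: (3, 1) facing E
[1] after spin(right): (3, 1) facing S
[2] after straight(4): (3, -3) facing S
[3] after straight(4): (3, -7) facing S
[4] after straight(3): (3, -10) facing S
shorter routes all fall short; 4 is best.

spin(right), straight(4), straight(4), straight(3)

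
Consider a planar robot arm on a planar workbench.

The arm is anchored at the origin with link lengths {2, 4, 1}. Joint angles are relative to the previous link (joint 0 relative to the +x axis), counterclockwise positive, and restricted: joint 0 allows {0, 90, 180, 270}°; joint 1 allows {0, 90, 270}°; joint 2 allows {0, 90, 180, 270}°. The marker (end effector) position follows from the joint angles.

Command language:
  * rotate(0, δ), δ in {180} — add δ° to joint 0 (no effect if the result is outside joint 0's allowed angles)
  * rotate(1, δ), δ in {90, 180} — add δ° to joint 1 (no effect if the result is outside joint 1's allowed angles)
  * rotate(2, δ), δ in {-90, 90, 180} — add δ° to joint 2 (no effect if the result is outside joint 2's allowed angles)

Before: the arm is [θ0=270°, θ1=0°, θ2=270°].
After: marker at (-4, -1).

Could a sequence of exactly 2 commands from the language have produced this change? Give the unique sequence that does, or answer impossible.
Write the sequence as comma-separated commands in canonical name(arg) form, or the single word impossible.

key: running rotate(1, 180) before rotate(1, 90) would end elsewhere — order is forced
begin: [θ0=270°, θ1=0°, θ2=270°]
step 1 (rotate(1, 90)): [θ0=270°, θ1=90°, θ2=270°]
step 2 (rotate(1, 180)): [θ0=270°, θ1=270°, θ2=270°]
no rival 2-sequence matches.

rotate(1, 90), rotate(1, 180)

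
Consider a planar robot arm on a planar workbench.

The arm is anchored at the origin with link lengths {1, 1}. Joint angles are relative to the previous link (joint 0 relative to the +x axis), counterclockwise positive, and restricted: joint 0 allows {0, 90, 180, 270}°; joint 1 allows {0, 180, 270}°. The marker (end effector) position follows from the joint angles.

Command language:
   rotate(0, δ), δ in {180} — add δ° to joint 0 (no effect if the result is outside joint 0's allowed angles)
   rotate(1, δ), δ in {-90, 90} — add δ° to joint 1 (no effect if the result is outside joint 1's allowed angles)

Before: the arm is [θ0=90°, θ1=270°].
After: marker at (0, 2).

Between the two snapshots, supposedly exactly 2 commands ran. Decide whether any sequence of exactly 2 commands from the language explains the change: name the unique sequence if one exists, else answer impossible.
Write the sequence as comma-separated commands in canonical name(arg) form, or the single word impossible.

t0: [θ0=90°, θ1=270°]
t=1 rotate(1, 90) ⇒ [θ0=90°, θ1=0°]
t=2 rotate(1, 90) ⇒ [θ0=90°, θ1=0°]
all 9 alternatives checked — unique.

rotate(1, 90), rotate(1, 90)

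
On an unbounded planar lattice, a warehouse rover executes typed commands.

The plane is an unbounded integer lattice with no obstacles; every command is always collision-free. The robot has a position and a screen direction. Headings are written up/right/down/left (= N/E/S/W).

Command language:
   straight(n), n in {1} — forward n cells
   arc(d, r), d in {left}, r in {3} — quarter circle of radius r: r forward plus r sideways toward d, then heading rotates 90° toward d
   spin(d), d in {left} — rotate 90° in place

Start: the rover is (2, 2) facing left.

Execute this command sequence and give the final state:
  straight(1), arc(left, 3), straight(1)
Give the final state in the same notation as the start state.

(-2, -2) facing down

t0: (2, 2) facing left
t=1 straight(1) ⇒ (1, 2) facing left
t=2 arc(left, 3) ⇒ (-2, -1) facing down
t=3 straight(1) ⇒ (-2, -2) facing down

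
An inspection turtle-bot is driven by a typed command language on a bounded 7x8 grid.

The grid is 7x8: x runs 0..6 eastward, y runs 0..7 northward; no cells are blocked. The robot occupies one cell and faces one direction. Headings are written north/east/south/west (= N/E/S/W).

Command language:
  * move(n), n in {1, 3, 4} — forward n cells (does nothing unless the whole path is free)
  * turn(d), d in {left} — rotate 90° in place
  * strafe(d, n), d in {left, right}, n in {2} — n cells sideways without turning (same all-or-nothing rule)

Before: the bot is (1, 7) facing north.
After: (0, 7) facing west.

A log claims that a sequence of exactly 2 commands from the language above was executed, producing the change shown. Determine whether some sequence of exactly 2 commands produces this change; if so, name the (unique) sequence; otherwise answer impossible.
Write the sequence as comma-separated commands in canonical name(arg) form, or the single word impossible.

key: cell and facing (now W) both changed — the 2 commands mix motion and turning
start: (1, 7) facing north
step 1 (turn(left)): (1, 7) facing west
step 2 (move(1)): (0, 7) facing west
no other 2-command option fits: unique.

turn(left), move(1)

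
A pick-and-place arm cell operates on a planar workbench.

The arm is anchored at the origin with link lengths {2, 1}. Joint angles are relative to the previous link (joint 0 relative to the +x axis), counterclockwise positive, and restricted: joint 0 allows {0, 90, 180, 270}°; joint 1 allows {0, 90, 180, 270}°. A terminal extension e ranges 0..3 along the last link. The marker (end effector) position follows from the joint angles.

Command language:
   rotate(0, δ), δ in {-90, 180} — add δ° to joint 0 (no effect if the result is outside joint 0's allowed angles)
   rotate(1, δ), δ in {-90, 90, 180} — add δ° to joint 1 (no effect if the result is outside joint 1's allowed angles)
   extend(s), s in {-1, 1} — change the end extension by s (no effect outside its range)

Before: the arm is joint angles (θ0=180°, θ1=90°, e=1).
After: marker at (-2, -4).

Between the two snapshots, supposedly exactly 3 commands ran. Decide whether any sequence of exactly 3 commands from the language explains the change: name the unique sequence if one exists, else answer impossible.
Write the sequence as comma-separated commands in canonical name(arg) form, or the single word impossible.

extend(1), extend(1), extend(1)

from: joint angles (θ0=180°, θ1=90°, e=1)
[1] after extend(1): joint angles (θ0=180°, θ1=90°, e=2)
[2] after extend(1): joint angles (θ0=180°, θ1=90°, e=3)
[3] after extend(1): joint angles (θ0=180°, θ1=90°, e=3)
no rival 3-sequence matches.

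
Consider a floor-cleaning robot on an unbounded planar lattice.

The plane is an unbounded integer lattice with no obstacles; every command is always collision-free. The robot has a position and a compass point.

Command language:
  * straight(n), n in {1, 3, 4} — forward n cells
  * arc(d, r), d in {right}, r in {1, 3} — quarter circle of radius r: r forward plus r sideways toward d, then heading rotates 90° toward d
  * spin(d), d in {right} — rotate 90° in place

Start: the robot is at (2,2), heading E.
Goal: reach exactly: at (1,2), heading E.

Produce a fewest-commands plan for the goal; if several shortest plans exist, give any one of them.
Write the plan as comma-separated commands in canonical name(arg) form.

start: at (2,2), heading E
1. arc(right, 3) → at (5,-1), heading S
2. arc(right, 3) → at (2,-4), heading W
3. straight(1) → at (1,-4), heading W
4. arc(right, 3) → at (-2,-1), heading N
5. arc(right, 3) → at (1,2), heading E
shorter routes all fall short; 5 is best.

arc(right, 3), arc(right, 3), straight(1), arc(right, 3), arc(right, 3)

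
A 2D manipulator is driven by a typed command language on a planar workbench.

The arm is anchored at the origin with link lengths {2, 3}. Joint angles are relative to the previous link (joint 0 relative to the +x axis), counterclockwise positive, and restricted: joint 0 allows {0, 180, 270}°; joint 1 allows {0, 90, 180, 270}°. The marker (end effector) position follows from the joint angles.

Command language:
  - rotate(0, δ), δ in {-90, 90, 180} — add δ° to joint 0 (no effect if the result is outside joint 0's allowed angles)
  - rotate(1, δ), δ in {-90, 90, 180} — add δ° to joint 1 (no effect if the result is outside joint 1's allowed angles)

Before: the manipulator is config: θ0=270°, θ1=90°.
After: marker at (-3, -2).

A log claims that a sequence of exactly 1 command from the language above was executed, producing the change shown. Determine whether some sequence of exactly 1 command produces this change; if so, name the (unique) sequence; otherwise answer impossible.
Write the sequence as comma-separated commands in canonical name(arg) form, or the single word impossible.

start: config: θ0=270°, θ1=90°
t=1 rotate(1, 180) ⇒ config: θ0=270°, θ1=270°
all 6 alternatives checked — unique.

rotate(1, 180)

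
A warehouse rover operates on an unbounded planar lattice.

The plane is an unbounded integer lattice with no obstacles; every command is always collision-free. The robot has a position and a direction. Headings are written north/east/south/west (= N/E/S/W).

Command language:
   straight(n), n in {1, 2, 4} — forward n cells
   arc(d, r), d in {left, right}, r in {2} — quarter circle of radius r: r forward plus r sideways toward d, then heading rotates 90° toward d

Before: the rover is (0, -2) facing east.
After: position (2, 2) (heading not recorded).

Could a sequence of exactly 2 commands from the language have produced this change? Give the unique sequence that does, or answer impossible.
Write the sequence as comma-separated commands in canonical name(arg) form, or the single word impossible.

key: running straight(2) before arc(left, 2) would end elsewhere — order is forced
initial: (0, -2) facing east
[1] after arc(left, 2): (2, 0) facing north
[2] after straight(2): (2, 2) facing north
no rival 2-sequence matches.

arc(left, 2), straight(2)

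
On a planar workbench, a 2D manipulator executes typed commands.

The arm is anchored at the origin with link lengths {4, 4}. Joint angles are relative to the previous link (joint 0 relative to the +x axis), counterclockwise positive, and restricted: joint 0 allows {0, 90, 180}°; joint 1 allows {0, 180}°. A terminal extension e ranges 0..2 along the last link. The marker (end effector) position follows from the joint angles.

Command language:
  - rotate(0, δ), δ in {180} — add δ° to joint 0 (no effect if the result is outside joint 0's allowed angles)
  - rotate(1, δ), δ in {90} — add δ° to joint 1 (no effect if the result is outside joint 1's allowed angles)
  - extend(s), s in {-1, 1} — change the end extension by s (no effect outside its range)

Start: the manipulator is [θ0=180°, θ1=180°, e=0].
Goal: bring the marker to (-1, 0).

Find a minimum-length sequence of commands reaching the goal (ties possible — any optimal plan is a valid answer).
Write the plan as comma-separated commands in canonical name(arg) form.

begin: [θ0=180°, θ1=180°, e=0]
step 1 (rotate(0, 180)): [θ0=0°, θ1=180°, e=0]
step 2 (extend(1)): [θ0=0°, θ1=180°, e=1]
shorter routes all fall short; 2 is best.

rotate(0, 180), extend(1)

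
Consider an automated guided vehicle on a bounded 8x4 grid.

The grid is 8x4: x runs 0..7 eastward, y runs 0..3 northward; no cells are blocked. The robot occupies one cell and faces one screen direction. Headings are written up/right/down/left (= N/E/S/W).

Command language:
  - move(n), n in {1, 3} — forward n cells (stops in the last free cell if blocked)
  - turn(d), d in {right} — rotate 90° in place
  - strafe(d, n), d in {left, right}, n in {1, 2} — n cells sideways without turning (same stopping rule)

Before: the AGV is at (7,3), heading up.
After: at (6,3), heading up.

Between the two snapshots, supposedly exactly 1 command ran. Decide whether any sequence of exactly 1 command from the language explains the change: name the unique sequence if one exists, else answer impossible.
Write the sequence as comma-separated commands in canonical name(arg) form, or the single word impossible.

strafe(left, 1)

key: still facing N — the one step turns nothing
start: at (7,3), heading up
t=1 strafe(left, 1) ⇒ at (6,3), heading up
uniquely the one of 7 1-step routes that fits.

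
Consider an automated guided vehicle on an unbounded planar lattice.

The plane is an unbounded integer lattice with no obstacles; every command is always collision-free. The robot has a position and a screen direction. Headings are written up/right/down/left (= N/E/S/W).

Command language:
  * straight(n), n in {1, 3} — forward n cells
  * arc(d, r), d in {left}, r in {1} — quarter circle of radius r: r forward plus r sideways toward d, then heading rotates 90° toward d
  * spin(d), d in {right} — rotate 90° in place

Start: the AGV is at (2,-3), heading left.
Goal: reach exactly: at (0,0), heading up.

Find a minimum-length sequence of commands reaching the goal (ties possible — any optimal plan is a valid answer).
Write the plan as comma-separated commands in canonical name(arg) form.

straight(1), straight(1), spin(right), straight(3)

initial: at (2,-3), heading left
1. straight(1) → at (1,-3), heading left
2. straight(1) → at (0,-3), heading left
3. spin(right) → at (0,-3), heading up
4. straight(3) → at (0,0), heading up
minimal: 4 command(s), checked below 4.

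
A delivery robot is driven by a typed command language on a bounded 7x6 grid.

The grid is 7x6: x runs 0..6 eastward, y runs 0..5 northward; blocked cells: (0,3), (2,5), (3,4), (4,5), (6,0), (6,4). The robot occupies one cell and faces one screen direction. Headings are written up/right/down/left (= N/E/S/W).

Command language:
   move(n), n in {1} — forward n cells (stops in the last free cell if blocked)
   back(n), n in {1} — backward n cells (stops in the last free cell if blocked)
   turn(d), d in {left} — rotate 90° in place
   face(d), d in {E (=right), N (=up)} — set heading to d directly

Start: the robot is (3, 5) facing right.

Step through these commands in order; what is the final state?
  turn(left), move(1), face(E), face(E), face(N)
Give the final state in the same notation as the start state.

(3, 5) facing up

from: (3, 5) facing right
1. turn(left) → (3, 5) facing up
2. move(1) → (3, 5) facing up
3. face(E) → (3, 5) facing right
4. face(E) → (3, 5) facing right
5. face(N) → (3, 5) facing up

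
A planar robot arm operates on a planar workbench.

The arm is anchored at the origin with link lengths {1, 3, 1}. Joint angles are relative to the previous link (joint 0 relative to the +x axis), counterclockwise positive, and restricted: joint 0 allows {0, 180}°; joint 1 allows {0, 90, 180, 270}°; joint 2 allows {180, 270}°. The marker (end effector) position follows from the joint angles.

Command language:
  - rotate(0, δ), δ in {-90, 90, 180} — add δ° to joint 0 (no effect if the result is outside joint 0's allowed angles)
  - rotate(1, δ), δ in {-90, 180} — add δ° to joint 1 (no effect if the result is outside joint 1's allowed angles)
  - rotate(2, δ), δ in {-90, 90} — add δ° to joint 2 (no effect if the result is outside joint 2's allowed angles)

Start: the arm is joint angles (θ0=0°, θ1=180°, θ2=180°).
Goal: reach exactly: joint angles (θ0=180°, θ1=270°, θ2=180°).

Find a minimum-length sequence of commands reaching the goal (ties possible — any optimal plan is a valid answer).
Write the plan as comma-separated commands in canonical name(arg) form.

start: joint angles (θ0=0°, θ1=180°, θ2=180°)
step 1 (rotate(1, -90)): joint angles (θ0=0°, θ1=90°, θ2=180°)
step 2 (rotate(1, 180)): joint angles (θ0=0°, θ1=270°, θ2=180°)
step 3 (rotate(0, 180)): joint angles (θ0=180°, θ1=270°, θ2=180°)
minimal: 3 command(s), checked below 3.

rotate(1, -90), rotate(1, 180), rotate(0, 180)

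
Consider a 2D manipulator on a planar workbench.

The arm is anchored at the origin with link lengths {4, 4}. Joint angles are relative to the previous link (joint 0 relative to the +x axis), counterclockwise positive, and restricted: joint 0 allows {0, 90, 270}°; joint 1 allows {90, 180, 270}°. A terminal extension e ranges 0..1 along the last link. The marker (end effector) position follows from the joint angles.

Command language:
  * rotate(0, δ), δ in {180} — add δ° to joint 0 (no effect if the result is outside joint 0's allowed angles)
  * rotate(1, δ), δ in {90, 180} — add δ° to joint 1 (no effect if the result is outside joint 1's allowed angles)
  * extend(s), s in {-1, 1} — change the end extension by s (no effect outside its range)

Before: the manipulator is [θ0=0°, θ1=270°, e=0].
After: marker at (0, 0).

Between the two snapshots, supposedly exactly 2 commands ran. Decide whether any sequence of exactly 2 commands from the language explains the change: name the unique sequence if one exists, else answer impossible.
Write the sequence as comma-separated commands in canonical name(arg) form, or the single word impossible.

key: order matters: swapping rotate(1, 180) and rotate(1, 90) lands elsewhere
t0: [θ0=0°, θ1=270°, e=0]
t=1 rotate(1, 180) ⇒ [θ0=0°, θ1=90°, e=0]
t=2 rotate(1, 90) ⇒ [θ0=0°, θ1=180°, e=0]
all 25 alternatives checked — unique.

rotate(1, 180), rotate(1, 90)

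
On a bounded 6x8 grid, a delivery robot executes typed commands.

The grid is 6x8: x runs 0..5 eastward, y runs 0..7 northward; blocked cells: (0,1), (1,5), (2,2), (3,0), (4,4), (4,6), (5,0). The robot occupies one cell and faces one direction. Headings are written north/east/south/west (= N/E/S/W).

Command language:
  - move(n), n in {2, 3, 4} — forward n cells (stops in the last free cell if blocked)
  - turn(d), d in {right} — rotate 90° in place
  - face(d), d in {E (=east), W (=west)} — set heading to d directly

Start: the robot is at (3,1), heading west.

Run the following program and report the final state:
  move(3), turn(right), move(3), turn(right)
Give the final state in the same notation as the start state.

at (1,4), heading east

t0: at (3,1), heading west
t=1 move(3) ⇒ at (1,1), heading west
t=2 turn(right) ⇒ at (1,1), heading north
t=3 move(3) ⇒ at (1,4), heading north
t=4 turn(right) ⇒ at (1,4), heading east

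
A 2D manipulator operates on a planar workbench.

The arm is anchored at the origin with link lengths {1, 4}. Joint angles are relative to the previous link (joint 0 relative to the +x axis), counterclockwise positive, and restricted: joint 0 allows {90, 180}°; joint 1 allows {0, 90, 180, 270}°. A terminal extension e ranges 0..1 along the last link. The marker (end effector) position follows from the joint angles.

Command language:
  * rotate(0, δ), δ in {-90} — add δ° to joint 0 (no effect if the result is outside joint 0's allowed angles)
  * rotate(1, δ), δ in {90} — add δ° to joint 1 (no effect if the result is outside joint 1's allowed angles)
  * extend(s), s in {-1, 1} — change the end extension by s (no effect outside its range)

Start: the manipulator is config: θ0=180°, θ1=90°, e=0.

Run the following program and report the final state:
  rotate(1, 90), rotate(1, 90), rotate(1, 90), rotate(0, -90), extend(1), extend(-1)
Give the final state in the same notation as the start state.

t0: config: θ0=180°, θ1=90°, e=0
1. rotate(1, 90) → config: θ0=180°, θ1=180°, e=0
2. rotate(1, 90) → config: θ0=180°, θ1=270°, e=0
3. rotate(1, 90) → config: θ0=180°, θ1=0°, e=0
4. rotate(0, -90) → config: θ0=90°, θ1=0°, e=0
5. extend(1) → config: θ0=90°, θ1=0°, e=1
6. extend(-1) → config: θ0=90°, θ1=0°, e=0

config: θ0=90°, θ1=0°, e=0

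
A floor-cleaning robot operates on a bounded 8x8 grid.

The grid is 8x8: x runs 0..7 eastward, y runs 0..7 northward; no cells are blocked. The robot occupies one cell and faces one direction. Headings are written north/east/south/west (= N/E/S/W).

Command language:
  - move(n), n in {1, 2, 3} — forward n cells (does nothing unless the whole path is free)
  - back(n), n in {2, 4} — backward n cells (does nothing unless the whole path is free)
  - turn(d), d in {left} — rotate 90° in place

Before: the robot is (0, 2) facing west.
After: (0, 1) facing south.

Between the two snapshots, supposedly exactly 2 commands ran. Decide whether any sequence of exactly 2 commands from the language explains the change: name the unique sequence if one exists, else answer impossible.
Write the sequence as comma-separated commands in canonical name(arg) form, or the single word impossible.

key: order matters: swapping turn(left) and move(1) lands elsewhere
initial: (0, 2) facing west
1. turn(left) → (0, 2) facing south
2. move(1) → (0, 1) facing south
no rival 2-sequence matches.

turn(left), move(1)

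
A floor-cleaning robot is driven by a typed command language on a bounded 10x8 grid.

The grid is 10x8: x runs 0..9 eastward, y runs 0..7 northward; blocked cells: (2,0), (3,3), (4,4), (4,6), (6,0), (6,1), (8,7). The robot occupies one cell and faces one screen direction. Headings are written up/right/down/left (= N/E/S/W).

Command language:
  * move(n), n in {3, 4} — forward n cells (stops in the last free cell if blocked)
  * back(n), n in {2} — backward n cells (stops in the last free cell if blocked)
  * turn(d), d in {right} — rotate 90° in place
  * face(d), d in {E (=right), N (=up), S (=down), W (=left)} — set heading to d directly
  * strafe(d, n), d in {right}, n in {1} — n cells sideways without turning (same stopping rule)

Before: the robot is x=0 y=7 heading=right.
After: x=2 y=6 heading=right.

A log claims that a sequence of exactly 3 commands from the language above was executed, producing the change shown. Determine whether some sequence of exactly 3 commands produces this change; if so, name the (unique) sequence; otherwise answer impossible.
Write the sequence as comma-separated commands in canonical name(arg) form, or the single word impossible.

move(4), back(2), strafe(right, 1)

key: still facing E at the end — nothing in the sequence rotates
initial: x=0 y=7 heading=right
1. move(4) → x=4 y=7 heading=right
2. back(2) → x=2 y=7 heading=right
3. strafe(right, 1) → x=2 y=6 heading=right
uniquely the one of 729 3-step routes that fits.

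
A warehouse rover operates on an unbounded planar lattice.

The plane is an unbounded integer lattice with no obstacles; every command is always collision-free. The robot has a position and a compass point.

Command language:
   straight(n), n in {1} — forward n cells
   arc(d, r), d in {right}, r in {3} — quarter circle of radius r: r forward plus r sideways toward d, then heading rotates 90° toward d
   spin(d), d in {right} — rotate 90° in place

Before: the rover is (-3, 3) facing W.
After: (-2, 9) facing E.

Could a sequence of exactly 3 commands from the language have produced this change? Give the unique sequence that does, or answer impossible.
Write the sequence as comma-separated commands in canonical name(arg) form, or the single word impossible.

arc(right, 3), arc(right, 3), straight(1)

key: running straight(1) before arc(right, 3) would end elsewhere — order is forced
from: (-3, 3) facing W
1. arc(right, 3) → (-6, 6) facing N
2. arc(right, 3) → (-3, 9) facing E
3. straight(1) → (-2, 9) facing E
all 27 alternatives checked — unique.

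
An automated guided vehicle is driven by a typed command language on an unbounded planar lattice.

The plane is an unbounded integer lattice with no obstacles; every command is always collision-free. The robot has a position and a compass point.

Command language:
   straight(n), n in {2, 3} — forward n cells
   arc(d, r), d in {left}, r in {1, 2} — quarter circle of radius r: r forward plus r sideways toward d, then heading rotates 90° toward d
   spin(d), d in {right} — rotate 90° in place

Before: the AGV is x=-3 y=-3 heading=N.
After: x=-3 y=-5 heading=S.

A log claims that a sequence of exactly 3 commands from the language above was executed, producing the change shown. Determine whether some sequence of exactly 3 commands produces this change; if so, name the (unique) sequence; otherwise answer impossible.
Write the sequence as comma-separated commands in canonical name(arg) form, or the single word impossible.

key: position moved to (-3,-5) AND the heading swung to S — translation plus rotation needed
t0: x=-3 y=-3 heading=N
[1] after spin(right): x=-3 y=-3 heading=E
[2] after spin(right): x=-3 y=-3 heading=S
[3] after straight(2): x=-3 y=-5 heading=S
no rival 3-sequence matches.

spin(right), spin(right), straight(2)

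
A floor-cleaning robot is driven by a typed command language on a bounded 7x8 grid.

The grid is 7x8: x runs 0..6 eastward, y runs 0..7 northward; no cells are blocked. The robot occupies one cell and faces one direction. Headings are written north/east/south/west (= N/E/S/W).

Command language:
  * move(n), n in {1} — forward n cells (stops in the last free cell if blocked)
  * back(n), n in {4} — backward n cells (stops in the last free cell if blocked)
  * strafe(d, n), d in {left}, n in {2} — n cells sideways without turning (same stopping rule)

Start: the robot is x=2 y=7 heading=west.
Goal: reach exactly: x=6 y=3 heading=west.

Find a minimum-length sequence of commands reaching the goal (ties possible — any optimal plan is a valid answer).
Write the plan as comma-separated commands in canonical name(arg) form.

back(4), strafe(left, 2), strafe(left, 2)

initial: x=2 y=7 heading=west
1. back(4) → x=6 y=7 heading=west
2. strafe(left, 2) → x=6 y=5 heading=west
3. strafe(left, 2) → x=6 y=3 heading=west
minimal: 3 command(s), checked below 3.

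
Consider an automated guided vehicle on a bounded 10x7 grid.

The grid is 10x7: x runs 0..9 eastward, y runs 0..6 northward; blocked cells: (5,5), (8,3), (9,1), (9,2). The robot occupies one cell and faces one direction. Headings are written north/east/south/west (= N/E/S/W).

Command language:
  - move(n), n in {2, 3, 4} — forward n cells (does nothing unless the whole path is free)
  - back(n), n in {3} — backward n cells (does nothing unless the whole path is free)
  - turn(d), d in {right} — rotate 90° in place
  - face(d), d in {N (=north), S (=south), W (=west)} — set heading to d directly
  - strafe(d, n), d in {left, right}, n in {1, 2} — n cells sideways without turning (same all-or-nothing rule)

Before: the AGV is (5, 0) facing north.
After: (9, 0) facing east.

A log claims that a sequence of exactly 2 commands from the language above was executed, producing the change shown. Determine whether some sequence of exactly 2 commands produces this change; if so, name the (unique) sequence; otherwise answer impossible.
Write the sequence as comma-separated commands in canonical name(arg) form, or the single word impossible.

key: order matters: swapping turn(right) and move(4) lands elsewhere
initial: (5, 0) facing north
1. turn(right) → (5, 0) facing east
2. move(4) → (9, 0) facing east
no rival 2-sequence matches.

turn(right), move(4)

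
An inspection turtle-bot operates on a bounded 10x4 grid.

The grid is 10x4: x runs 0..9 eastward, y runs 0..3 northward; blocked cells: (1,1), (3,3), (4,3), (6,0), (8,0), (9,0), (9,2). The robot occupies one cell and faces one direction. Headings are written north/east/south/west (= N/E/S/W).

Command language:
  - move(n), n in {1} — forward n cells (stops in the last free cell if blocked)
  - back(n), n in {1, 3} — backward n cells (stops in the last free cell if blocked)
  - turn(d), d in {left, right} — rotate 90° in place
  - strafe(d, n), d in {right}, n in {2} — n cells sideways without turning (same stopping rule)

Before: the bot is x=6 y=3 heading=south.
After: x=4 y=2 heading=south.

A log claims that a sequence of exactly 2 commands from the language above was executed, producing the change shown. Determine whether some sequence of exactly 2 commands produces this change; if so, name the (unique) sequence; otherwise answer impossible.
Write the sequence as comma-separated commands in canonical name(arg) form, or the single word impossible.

key: heading stays S — no command in the sequence turns
from: x=6 y=3 heading=south
t=1 move(1) ⇒ x=6 y=2 heading=south
t=2 strafe(right, 2) ⇒ x=4 y=2 heading=south
no rival 2-sequence matches.

move(1), strafe(right, 2)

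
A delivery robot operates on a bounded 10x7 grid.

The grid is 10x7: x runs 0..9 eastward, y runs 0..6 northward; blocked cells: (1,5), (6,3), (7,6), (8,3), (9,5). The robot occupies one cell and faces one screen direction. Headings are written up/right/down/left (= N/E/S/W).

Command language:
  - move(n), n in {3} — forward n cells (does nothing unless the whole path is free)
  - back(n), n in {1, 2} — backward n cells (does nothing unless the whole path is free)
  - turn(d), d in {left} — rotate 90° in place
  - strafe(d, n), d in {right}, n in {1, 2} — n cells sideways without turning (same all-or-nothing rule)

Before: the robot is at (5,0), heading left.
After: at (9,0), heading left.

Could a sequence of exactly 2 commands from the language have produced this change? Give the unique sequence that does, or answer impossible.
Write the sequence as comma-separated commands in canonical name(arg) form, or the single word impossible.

back(2), back(2)

key: still facing W at the end — nothing in the sequence rotates
begin: at (5,0), heading left
t=1 back(2) ⇒ at (7,0), heading left
t=2 back(2) ⇒ at (9,0), heading left
no rival 2-sequence matches.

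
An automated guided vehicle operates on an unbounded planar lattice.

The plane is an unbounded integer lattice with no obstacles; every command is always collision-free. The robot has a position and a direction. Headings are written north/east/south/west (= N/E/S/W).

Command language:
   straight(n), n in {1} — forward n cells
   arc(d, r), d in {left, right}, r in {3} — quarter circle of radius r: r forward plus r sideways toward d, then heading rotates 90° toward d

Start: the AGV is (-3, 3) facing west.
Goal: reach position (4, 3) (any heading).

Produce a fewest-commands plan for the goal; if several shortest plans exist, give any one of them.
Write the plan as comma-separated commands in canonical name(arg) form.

begin: (-3, 3) facing west
step 1 (arc(right, 3)): (-6, 6) facing north
step 2 (arc(right, 3)): (-3, 9) facing east
step 3 (arc(right, 3)): (0, 6) facing south
step 4 (arc(left, 3)): (3, 3) facing east
step 5 (straight(1)): (4, 3) facing east
shorter routes all fall short; 5 is best.

arc(right, 3), arc(right, 3), arc(right, 3), arc(left, 3), straight(1)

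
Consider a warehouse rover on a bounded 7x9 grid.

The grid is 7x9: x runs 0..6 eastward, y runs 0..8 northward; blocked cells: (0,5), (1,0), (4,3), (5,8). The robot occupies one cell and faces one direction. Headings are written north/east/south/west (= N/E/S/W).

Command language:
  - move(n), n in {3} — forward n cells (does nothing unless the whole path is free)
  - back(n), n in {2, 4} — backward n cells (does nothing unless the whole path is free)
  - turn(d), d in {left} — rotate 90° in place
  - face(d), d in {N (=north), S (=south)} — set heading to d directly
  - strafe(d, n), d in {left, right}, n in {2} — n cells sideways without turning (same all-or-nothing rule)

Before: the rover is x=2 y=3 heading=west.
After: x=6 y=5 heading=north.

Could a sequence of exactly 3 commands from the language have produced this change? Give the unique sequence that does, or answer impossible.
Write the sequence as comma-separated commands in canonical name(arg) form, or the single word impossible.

key: cell and facing (now N) both changed — the 3 commands mix motion and turning
t0: x=2 y=3 heading=west
[1] after strafe(right, 2): x=2 y=5 heading=west
[2] after back(4): x=6 y=5 heading=west
[3] after face(N): x=6 y=5 heading=north
all 512 alternatives checked — unique.

strafe(right, 2), back(4), face(N)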